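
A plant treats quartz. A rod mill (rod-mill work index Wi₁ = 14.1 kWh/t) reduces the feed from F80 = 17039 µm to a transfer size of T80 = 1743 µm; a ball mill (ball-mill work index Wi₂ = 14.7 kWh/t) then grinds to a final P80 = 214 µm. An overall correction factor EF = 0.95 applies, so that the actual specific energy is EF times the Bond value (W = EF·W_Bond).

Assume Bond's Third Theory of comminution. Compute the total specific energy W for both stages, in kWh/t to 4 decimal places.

W = 8.3836 kWh/t

Bond: W = 10·Wi·(1/√P80 − 1/√F80)
Stage 1 (17039→1743 µm, Wi₁=14.1): W₁ = 10·14.1·(0.023953 − 0.007661) = 2.2971 kWh/t
Stage 2 (1743→214 µm, Wi₂=14.7): W₂ = 10·14.7·(0.068359 − 0.023953) = 6.5277 kWh/t
W = W₁ + W₂ = 2.2971 + 6.5277 = 8.8248 kWh/t
Corrected W = EF·W_Bond = 0.95·8.8248 = 8.3836 kWh/t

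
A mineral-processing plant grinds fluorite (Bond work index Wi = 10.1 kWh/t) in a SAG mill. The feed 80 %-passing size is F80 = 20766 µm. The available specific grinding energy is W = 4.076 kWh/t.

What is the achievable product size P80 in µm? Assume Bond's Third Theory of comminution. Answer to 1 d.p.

P80 = 447.0 µm

W = 10 Wi / √P80 − 10 Wi / √F80
P80^(−½) = W/(10 Wi) + F80^(−½)
  = 4.0760/(10·10.1) + 1/√20766 = 0.040356 + 0.006939 = 0.047296
P80 = (1/0.047296)² = 21.1435² = 447.05 µm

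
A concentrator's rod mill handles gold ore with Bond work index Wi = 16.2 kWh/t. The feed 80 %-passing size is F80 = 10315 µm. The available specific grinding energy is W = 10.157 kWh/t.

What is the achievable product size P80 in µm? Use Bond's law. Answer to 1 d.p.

Bond:  W = 10 Wi (1/√P − 1/√F)
⇒ 1/√P80 = W/(10·Wi) + 1/√F80
  = 10.1570/(10·16.2) + 1/√10315 = 0.062698 + 0.009846 = 0.072544
P80 = (1/0.072544)² = 13.7848² = 190.02 µm

P80 = 190.0 µm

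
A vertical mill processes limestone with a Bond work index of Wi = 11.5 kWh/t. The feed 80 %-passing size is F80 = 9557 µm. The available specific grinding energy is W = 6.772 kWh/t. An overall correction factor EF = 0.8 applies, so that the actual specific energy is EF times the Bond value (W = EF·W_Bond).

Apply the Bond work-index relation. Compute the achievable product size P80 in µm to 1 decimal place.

P80 = 142.3 µm

W = 10·Wi·(P80^(-½) − F80^(-½))
W_Bond = W / EF = 6.772 / 0.8 = 8.4650 kWh/t
⇒ 1/√P80 = W_Bond/(10·Wi) + 1/√F80
  = 8.4650/(10·11.5) + 1/√9557 = 0.073609 + 0.010229 = 0.083838
P80 = (1/0.083838)² = 11.9278² = 142.27 µm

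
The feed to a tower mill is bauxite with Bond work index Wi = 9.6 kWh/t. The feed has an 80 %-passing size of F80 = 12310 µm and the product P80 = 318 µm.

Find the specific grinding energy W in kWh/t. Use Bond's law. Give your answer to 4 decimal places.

W = 10 Wi (P80^-0.5 − F80^-0.5)
1/√318 = 0.056077;  1/√12310 = 0.009013
W = 10·9.6·(0.056077 − 0.009013) = 4.5182 kWh/t

W = 4.5182 kWh/t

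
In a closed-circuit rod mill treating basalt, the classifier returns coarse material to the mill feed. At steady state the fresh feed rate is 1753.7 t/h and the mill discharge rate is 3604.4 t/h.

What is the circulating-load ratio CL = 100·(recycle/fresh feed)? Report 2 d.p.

Discharge = new feed + return, hence
R = M − F = 3604.4 − 1753.7 = 1850.7 t/h
CL = 100·R/F = 100·1850.7/1753.7 = 105.53 %

CL = 105.53 %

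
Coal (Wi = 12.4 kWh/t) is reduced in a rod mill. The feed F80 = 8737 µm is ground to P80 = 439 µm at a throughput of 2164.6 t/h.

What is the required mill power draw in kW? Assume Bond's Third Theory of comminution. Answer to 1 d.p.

W = 10 Wi (P80^-0.5 − F80^-0.5)
W = 10·12.4·(1/√439 − 1/√8737) = 10·12.4·(0.037029) = 4.5916 kWh/t
P = W·T = 4.5916·2164.6 = 9939.0 kW

P = 9939.0 kW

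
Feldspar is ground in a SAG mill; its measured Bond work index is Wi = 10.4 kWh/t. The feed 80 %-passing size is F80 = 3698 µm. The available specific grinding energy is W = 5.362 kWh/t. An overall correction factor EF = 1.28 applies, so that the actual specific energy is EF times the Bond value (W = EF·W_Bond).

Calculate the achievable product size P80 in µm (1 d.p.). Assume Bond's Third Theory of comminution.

P80 = 310.8 µm

W = 10·Wi·(P80^(-½) − F80^(-½))
W_Bond = W / EF = 5.362 / 1.28 = 4.1891 kWh/t
P80^-0.5 = F80^-0.5 + W_Bond/(10 Wi)
  = 4.1891/(10·10.4) + 1/√3698 = 0.040279 + 0.016444 = 0.056724
P80 = (1/0.056724)² = 17.6293² = 310.79 µm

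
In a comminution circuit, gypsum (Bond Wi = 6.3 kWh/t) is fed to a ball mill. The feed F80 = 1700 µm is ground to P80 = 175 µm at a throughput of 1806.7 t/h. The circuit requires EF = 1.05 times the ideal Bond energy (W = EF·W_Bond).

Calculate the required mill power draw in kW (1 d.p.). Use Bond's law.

P = 6135.7 kW

W = 10 Wi / √P80 − 10 Wi / √F80
W = 10·6.3·(1/√175 − 1/√1700) = 10·6.3·(0.051339) = 3.2344 kWh/t
Apply correction: 3.2344 × 1.05 = 3.3961 kWh/t
P = W·T = 3.3961·1806.7 = 6135.7 kW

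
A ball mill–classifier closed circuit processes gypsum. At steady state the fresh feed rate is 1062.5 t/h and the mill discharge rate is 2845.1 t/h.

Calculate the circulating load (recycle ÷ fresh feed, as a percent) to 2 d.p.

CL = 167.77 %

M = F + R at steady state, so:
R = M − F = 2845.1 − 1062.5 = 1782.6 t/h
CL = 100·R/F = 100·1782.6/1062.5 = 167.77 %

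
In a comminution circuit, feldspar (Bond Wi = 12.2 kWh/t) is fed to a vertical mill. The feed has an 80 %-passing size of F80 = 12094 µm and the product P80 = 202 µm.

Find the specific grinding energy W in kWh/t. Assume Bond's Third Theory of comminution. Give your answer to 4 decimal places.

W = 10·Wi·(P80^(-½) − F80^(-½))
1/√202 = 0.070360;  1/√12094 = 0.009093
W = 10·12.2·(0.070360 − 0.009093) = 7.4745 kWh/t

W = 7.4745 kWh/t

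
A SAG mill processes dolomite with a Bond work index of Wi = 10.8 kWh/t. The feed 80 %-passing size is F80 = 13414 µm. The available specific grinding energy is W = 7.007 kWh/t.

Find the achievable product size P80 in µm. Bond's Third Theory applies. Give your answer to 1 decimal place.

P80 = 185.0 µm

W = 10 Wi (P80^-0.5 − F80^-0.5)
⇒ 1/√P80 = W/(10 Wi) + 1/√F80
  = 7.0070/(10·10.8) + 1/√13414 = 0.064880 + 0.008634 = 0.073514
P80 = (1/0.073514)² = 13.6029² = 185.04 µm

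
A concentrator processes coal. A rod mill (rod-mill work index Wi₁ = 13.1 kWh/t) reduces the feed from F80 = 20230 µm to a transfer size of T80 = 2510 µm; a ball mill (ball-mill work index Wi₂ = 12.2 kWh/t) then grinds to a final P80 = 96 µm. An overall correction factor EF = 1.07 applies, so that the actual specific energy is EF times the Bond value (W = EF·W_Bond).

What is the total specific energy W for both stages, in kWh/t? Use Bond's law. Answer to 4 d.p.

Bond: W = 10·Wi·(1/√P80 − 1/√F80)
Stage 1 (20230→2510 µm, Wi₁=13.1): W₁ = 10·13.1·(0.019960 − 0.007031) = 1.6937 kWh/t
Stage 2 (2510→96 µm, Wi₂=12.2): W₂ = 10·12.2·(0.102062 − 0.019960) = 10.0164 kWh/t
W = W₁ + W₂ = 1.6937 + 10.0164 = 11.7102 kWh/t
Corrected W = EF·W_Bond = 1.07·11.7102 = 12.5299 kWh/t

W = 12.5299 kWh/t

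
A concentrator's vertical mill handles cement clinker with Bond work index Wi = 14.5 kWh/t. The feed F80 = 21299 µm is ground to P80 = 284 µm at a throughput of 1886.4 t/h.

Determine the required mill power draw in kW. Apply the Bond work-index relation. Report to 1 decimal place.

P = 14356.7 kW

W = 10 Wi (1/√P80 − 1/√F80)  [Bond]
W = 10·14.5·(1/√284 − 1/√21299) = 10·14.5·(0.052487) = 7.6106 kWh/t
P = W·T = 7.6106·1886.4 = 14356.7 kW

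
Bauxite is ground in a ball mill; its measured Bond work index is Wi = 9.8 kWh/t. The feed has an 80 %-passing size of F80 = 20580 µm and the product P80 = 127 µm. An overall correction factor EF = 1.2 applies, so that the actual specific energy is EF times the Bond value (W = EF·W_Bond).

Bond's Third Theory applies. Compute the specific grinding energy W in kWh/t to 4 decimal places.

W = 9.6156 kWh/t

W = 10·Wi·[P80^(−½) − F80^(−½)]
1/√127 = 0.088736;  1/√20580 = 0.006971
W = 10·9.8·(0.088736 − 0.006971) = 8.0130 kWh/t
W_actual = 1.2 × 8.0130 = 9.6156 kWh/t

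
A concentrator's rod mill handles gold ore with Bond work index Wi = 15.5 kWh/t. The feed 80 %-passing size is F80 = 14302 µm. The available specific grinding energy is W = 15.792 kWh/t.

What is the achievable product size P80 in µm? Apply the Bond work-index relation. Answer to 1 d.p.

Bond: W = 10·Wi·(1/√P80 − 1/√F80)
P80^-0.5 = F80^-0.5 + W/(10 Wi)
  = 15.7920/(10·15.5) + 1/√14302 = 0.101884 + 0.008362 = 0.110246
P80 = (1/0.110246)² = 9.0706² = 82.28 µm

P80 = 82.3 µm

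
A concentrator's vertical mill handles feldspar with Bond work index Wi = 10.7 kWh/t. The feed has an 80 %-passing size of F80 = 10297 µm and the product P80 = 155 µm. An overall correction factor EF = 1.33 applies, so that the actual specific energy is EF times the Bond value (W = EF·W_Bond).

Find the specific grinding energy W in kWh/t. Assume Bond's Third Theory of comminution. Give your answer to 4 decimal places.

W = 10.0282 kWh/t

W = 10·Wi·(P80^(-½) − F80^(-½))
1/√155 = 0.080322;  1/√10297 = 0.009855
W = 10·10.7·(0.080322 − 0.009855) = 7.5400 kWh/t
W_actual = 1.33 × 7.5400 = 10.0282 kWh/t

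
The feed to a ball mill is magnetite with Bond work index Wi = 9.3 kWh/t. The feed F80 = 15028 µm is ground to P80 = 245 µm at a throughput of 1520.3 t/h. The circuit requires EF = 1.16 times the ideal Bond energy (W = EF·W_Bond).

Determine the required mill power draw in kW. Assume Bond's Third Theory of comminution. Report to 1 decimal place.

W = 10 Wi (P80^-0.5 − F80^-0.5)
W = 10·9.3·(1/√245 − 1/√15028) = 10·9.3·(0.055730) = 5.1829 kWh/t
With EF = 1.16: W = 5.1829·1.16 = 6.0122 kWh/t
P_mill = W·ṁ = 6.0122·1520.3 = 9140.3 kW

P = 9140.3 kW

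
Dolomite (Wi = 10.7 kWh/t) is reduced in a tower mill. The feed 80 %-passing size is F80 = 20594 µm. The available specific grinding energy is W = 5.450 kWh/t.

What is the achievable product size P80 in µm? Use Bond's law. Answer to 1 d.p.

P80 = 298.3 µm

Bond: W = 10·Wi·(1/√P80 − 1/√F80)
⇒ 1/√P80 = W/(10·Wi) + 1/√F80
  = 5.4500/(10·10.7) + 1/√20594 = 0.050935 + 0.006968 = 0.057903
P80 = (1/0.057903)² = 17.2703² = 298.26 µm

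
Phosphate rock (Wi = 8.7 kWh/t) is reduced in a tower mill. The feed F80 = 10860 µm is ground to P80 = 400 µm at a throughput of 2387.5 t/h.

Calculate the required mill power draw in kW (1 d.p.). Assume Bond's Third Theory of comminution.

Bond:  W = 10 Wi (1/√P − 1/√F)
W = 10·8.7·(1/√400 − 1/√10860) = 10·8.7·(0.040404) = 3.5152 kWh/t
P = W·T = 3.5152·2387.5 = 8392.4 kW

P = 8392.4 kW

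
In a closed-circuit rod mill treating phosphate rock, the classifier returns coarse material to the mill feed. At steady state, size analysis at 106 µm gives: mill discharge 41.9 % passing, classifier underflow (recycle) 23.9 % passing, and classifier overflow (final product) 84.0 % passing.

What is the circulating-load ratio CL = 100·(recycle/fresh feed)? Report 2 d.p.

CL = 233.89 %

Mass balance on the −106 µm fraction:
r = (o − d)/(d − u)
r = (84.0 − 41.9)/(41.9 − 23.9) = 42.1/18.0 = 2.3389
CL = 100·r = 233.89 %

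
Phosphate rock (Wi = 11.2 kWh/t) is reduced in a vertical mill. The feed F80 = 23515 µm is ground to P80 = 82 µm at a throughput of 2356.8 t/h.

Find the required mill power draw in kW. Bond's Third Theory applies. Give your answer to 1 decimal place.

P = 27428.3 kW

Bond: W = 10·Wi·(1/√P80 − 1/√F80)
W = 10·11.2·(1/√82 − 1/√23515) = 10·11.2·(0.103910) = 11.6380 kWh/t
Mill draw = 11.6380 × 2356.8 = 27428.3 kW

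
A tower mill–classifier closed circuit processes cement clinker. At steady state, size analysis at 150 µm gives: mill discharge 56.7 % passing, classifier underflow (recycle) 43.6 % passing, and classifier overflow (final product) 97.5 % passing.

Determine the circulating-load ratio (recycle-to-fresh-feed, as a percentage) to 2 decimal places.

Let r = R/F. Size balance at 150 µm:
(1+r)·d = r·u + o ⇒ r = (o−d)/(d−u)
r = (97.5 − 56.7)/(56.7 − 43.6) = 40.8/13.1 = 3.1145
CL = 100·r = 311.45 %

CL = 311.45 %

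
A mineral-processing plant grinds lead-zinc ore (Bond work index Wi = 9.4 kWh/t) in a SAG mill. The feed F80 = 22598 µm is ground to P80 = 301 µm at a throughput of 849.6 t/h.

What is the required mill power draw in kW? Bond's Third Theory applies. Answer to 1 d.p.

W = 10 Wi (P80^-0.5 − F80^-0.5)
W = 10·9.4·(1/√301 − 1/√22598) = 10·9.4·(0.050987) = 4.7928 kWh/t
P = W·T = 4.7928·849.6 = 4071.9 kW

P = 4071.9 kW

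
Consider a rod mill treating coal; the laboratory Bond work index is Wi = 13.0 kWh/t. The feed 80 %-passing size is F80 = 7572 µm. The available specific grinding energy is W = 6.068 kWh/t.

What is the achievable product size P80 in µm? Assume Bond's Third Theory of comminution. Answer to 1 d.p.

P80 = 295.5 µm

W_Bond = 10·Wi·(1/√P₈₀ − 1/√F₈₀)
P80^-0.5 = F80^-0.5 + W/(10 Wi)
  = 6.0680/(10·13.0) + 1/√7572 = 0.046677 + 0.011492 = 0.058169
P80 = (1/0.058169)² = 17.1913² = 295.54 µm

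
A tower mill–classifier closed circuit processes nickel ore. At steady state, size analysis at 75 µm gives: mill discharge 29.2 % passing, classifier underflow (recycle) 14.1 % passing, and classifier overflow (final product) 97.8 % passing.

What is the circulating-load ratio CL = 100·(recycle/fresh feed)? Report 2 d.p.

Let r = R/F. Size balance at 75 µm:
r = (o − d)/(d − u)
r = (97.8 − 29.2)/(29.2 − 14.1) = 68.6/15.1 = 4.5430
CL = 100·r = 454.30 %

CL = 454.30 %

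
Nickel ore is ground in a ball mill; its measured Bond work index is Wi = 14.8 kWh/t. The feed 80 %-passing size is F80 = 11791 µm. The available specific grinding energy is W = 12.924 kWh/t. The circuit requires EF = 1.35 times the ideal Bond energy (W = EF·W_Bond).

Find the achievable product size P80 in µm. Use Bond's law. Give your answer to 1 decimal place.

W_Bond = 10·Wi·(1/√P₈₀ − 1/√F₈₀)
W_Bond = W / EF = 12.924 / 1.35 = 9.5733 kWh/t
⇒ 1/√P80 = W_Bond/(10·Wi) + 1/√F80
  = 9.5733/(10·14.8) + 1/√11791 = 0.064685 + 0.009209 = 0.073894
P80 = (1/0.073894)² = 13.5329² = 183.14 µm

P80 = 183.1 µm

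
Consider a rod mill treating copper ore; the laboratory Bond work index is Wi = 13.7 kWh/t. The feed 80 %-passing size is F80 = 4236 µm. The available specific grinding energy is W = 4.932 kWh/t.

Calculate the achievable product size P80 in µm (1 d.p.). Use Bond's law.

W = 10·Wi·[P80^(−½) − F80^(−½)]
⇒ 1/√P80 = W/(10 Wi) + 1/√F80
  = 4.9320/(10·13.7) + 1/√4236 = 0.036000 + 0.015365 = 0.051365
P80 = (1/0.051365)² = 19.4687² = 379.03 µm

P80 = 379.0 µm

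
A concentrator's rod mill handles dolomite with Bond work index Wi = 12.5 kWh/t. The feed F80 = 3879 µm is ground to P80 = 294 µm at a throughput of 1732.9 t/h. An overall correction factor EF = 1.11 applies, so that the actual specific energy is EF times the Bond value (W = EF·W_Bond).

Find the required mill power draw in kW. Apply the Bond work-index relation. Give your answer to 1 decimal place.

P = 10162.2 kW

Bond: W = 10·Wi·(1/√P80 − 1/√F80)
W = 10·12.5·(1/√294 − 1/√3879) = 10·12.5·(0.042265) = 5.2831 kWh/t
Apply correction: 5.2831 × 1.11 = 5.8643 kWh/t
P_mill = W·ṁ = 5.8643·1732.9 = 10162.2 kW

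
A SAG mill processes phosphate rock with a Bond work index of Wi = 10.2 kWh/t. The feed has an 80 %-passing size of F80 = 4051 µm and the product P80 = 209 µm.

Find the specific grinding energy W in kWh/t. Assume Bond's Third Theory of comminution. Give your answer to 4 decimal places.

W_Bond = 10·Wi·(1/√P₈₀ − 1/√F₈₀)
1/√209 = 0.069171;  1/√4051 = 0.015712
W = 10·10.2·(0.069171 − 0.015712) = 5.4529 kWh/t

W = 5.4529 kWh/t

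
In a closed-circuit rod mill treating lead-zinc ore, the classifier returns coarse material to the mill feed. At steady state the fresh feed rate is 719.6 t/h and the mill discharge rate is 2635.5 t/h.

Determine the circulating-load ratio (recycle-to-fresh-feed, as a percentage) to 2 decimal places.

M = F + R at steady state, so:
R = M − F = 2635.5 − 719.6 = 1915.9 t/h
CL = 100·R/F = 100·1915.9/719.6 = 266.25 %

CL = 266.25 %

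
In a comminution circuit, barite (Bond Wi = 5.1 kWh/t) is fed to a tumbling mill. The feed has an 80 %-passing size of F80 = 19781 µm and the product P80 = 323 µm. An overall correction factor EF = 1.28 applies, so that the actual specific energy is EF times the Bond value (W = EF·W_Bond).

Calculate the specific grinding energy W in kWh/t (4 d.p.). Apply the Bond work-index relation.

W = 3.1681 kWh/t

W = 10 Wi (P80^-0.5 − F80^-0.5)
1/√323 = 0.055641;  1/√19781 = 0.007110
W = 10·5.1·(0.055641 − 0.007110) = 2.4751 kWh/t
W_actual = 1.28 × 2.4751 = 3.1681 kWh/t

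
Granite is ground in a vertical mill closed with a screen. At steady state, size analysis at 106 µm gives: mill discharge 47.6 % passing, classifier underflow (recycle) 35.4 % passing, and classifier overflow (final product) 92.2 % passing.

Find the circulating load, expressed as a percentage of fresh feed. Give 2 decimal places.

CL = 365.57 %

Balance %-passing 106 µm (r = R/F):
r = (o − d)/(d − u)
r = (92.2 − 47.6)/(47.6 − 35.4) = 44.6/12.2 = 3.6557
CL = 100·r = 365.57 %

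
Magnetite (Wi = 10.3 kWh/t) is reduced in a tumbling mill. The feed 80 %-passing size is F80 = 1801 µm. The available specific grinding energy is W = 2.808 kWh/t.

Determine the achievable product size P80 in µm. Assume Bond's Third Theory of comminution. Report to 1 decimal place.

W = 10·Wi·(P80^(-½) − F80^(-½))
⇒ 1/√P80 = W/(10·Wi) + 1/√F80
  = 2.8080/(10·10.3) + 1/√1801 = 0.027262 + 0.023564 = 0.050826
P80 = (1/0.050826)² = 19.6750² = 387.11 µm

P80 = 387.1 µm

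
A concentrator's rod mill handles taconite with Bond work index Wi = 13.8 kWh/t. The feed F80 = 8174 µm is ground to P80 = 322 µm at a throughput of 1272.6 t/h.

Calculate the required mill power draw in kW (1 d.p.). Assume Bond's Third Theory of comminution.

P = 7844.4 kW

W_Bond = 10·Wi·(1/√P₈₀ − 1/√F₈₀)
W = 10·13.8·(1/√322 − 1/√8174) = 10·13.8·(0.044667) = 6.1641 kWh/t
P = W·T = 6.1641·1272.6 = 7844.4 kW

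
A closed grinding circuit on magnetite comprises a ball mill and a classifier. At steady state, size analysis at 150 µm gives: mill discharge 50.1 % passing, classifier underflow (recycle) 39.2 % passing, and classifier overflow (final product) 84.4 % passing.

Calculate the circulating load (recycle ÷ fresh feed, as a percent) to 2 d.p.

Mass balance on the −150 µm fraction:
Fd + Rd = Ru + Fo ⇒ R/F = (o−d)/(d−u)
r = (84.4 − 50.1)/(50.1 − 39.2) = 34.3/10.9 = 3.1468
CL = 100·r = 314.68 %

CL = 314.68 %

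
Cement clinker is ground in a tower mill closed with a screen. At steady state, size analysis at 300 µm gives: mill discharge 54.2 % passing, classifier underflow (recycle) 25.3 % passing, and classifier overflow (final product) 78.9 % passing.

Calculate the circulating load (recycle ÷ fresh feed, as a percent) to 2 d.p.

CL = 85.47 %

Balance %-passing 300 µm (r = R/F):
r = (o − d)/(d − u)
r = (78.9 − 54.2)/(54.2 − 25.3) = 24.7/28.9 = 0.8547
CL = 100·r = 85.47 %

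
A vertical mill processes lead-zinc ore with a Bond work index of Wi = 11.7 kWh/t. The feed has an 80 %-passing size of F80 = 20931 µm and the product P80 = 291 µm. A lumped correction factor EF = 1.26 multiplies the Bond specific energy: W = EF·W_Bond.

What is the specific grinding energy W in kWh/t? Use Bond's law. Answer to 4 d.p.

W = 7.6229 kWh/t

W = 10 Wi (P80^-0.5 − F80^-0.5)
1/√291 = 0.058621;  1/√20931 = 0.006912
W = 10·11.7·(0.058621 − 0.006912) = 6.0500 kWh/t
Apply correction: 6.0500 × 1.26 = 7.6229 kWh/t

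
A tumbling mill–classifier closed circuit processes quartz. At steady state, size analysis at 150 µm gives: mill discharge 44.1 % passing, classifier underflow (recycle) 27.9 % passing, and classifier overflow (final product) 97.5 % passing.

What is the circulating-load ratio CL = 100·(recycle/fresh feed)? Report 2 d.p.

Two-product formula at 150 µm:
(1+r)d = ru + o → r = (o−d)/(d−u)
r = (97.5 − 44.1)/(44.1 − 27.9) = 53.4/16.2 = 3.2963
CL = 100·r = 329.63 %

CL = 329.63 %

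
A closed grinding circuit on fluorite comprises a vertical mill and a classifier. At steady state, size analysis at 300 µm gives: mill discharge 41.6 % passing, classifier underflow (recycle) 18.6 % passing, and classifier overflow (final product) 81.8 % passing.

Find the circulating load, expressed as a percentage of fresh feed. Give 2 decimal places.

Balance %-passing 300 µm (r = R/F):
(1+r)·d = r·u + o ⇒ r = (o−d)/(d−u)
r = (81.8 − 41.6)/(41.6 − 18.6) = 40.2/23.0 = 1.7478
CL = 100·r = 174.78 %

CL = 174.78 %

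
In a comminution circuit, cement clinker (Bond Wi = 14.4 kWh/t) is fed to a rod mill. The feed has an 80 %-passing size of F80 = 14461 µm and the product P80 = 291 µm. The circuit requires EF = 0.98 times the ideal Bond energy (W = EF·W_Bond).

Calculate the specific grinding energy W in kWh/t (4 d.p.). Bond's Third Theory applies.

Bond: W = 10·Wi·(1/√P80 − 1/√F80)
1/√291 = 0.058621;  1/√14461 = 0.008316
W = 10·14.4·(0.058621 − 0.008316) = 7.2440 kWh/t
Corrected W = EF·W_Bond = 0.98·7.2440 = 7.0991 kWh/t

W = 7.0991 kWh/t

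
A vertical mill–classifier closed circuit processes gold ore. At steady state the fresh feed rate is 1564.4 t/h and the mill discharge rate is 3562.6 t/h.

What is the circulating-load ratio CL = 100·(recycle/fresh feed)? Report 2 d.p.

Steady state: M = F + R.
R = M − F = 3562.6 − 1564.4 = 1998.2 t/h
CL = 100·R/F = 100·1998.2/1564.4 = 127.73 %

CL = 127.73 %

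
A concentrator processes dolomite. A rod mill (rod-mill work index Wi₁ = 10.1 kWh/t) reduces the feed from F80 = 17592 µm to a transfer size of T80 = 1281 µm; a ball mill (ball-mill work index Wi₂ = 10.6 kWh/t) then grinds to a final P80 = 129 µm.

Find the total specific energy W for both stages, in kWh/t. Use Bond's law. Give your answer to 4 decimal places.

W = 10·Wi·(P80^(-½) − F80^(-½))
Stage 1 (17592→1281 µm, Wi₁=10.1): W₁ = 10·10.1·(0.027940 − 0.007539) = 2.0604 kWh/t
Stage 2 (1281→129 µm, Wi₂=10.6): W₂ = 10·10.6·(0.088045 − 0.027940) = 6.3711 kWh/t
W = W₁ + W₂ = 2.0604 + 6.3711 = 8.4316 kWh/t

W = 8.4316 kWh/t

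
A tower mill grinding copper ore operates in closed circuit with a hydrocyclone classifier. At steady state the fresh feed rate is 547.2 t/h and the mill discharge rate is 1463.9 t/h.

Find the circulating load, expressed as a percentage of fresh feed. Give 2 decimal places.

CL = 167.53 %

Mill node: discharge = fresh + recycle.
R = M − F = 1463.9 − 547.2 = 916.7 t/h
CL = 100·R/F = 100·916.7/547.2 = 167.53 %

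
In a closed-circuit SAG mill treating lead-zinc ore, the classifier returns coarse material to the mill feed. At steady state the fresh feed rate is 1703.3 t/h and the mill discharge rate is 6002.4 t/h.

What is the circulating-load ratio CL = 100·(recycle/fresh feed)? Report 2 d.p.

M = F + R at steady state, so:
R = M − F = 6002.4 − 1703.3 = 4299.1 t/h
CL = 100·R/F = 100·4299.1/1703.3 = 252.40 %

CL = 252.40 %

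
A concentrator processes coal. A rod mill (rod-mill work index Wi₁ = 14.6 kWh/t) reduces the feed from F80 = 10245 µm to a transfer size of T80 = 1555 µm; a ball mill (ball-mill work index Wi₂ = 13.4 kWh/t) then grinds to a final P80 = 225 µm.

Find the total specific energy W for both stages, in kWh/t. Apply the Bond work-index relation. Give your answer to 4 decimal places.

Bond: W = 10·Wi·(1/√P80 − 1/√F80)
Stage 1 (10245→1555 µm, Wi₁=14.6): W₁ = 10·14.6·(0.025359 − 0.009880) = 2.2600 kWh/t
Stage 2 (1555→225 µm, Wi₂=13.4): W₂ = 10·13.4·(0.066667 − 0.025359) = 5.5352 kWh/t
W = W₁ + W₂ = 2.2600 + 5.5352 = 7.7952 kWh/t

W = 7.7952 kWh/t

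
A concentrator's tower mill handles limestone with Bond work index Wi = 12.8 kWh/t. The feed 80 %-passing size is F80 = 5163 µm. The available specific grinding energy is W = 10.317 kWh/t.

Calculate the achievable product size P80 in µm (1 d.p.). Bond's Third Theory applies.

P80 = 111.9 µm

W = 10 Wi (1/√P80 − 1/√F80)  [Bond]
P80^-0.5 = F80^-0.5 + W/(10 Wi)
  = 10.3170/(10·12.8) + 1/√5163 = 0.080602 + 0.013917 = 0.094519
P80 = (1/0.094519)² = 10.5799² = 111.93 µm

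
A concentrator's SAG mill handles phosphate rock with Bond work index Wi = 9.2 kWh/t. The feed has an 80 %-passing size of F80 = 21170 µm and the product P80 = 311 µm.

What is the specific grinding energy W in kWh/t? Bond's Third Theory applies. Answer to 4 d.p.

W = 10 Wi (1/√P80 − 1/√F80)  [Bond]
1/√311 = 0.056705;  1/√21170 = 0.006873
W = 10·9.2·(0.056705 − 0.006873) = 4.5845 kWh/t

W = 4.5845 kWh/t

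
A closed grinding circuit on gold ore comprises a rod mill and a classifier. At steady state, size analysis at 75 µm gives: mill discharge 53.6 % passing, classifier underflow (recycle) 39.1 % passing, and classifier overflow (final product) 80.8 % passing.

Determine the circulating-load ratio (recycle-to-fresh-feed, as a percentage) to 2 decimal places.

CL = 187.59 %

Let r = R/F. Size balance at 75 µm:
Fd + Rd = Ru + Fo ⇒ R/F = (o−d)/(d−u)
r = (80.8 − 53.6)/(53.6 − 39.1) = 27.2/14.5 = 1.8759
CL = 100·r = 187.59 %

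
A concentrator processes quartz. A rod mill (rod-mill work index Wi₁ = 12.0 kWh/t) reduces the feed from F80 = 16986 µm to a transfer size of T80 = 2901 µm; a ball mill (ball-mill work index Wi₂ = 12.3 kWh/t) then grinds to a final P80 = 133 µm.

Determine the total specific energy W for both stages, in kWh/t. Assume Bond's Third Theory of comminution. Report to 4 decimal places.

W = 10·Wi·[P80^(−½) − F80^(−½)]
Stage 1 (16986→2901 µm, Wi₁=12.0): W₁ = 10·12.0·(0.018566 − 0.007673) = 1.3072 kWh/t
Stage 2 (2901→133 µm, Wi₂=12.3): W₂ = 10·12.3·(0.086711 − 0.018566) = 8.3818 kWh/t
W = W₁ + W₂ = 1.3072 + 8.3818 = 9.6890 kWh/t

W = 9.6890 kWh/t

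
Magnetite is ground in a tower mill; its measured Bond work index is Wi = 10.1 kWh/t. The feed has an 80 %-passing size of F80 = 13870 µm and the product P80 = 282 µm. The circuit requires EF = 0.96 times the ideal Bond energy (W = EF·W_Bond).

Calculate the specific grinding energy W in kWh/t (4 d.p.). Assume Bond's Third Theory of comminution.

W = 4.9506 kWh/t

W = 10 Wi (P80^-0.5 − F80^-0.5)
1/√282 = 0.059549;  1/√13870 = 0.008491
W = 10·10.1·(0.059549 − 0.008491) = 5.1569 kWh/t
Corrected W = EF·W_Bond = 0.96·5.1569 = 4.9506 kWh/t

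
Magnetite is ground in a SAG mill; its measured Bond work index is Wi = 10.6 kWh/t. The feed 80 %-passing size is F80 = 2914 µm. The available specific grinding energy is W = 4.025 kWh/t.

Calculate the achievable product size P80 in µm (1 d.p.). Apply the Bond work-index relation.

P80 = 313.3 µm

W = 10·Wi·[P80^(−½) − F80^(−½)]
1/√P80 = 1/√F80 + W/(10·Wi)
  = 4.0250/(10·10.6) + 1/√2914 = 0.037972 + 0.018525 = 0.056497
P80 = (1/0.056497)² = 17.7002² = 313.30 µm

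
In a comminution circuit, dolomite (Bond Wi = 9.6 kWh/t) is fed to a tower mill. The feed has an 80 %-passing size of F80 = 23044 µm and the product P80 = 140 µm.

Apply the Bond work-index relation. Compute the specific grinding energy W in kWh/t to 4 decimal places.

W = 10 Wi / √P80 − 10 Wi / √F80
1/√140 = 0.084515;  1/√23044 = 0.006588
W = 10·9.6·(0.084515 − 0.006588) = 7.4811 kWh/t

W = 7.4811 kWh/t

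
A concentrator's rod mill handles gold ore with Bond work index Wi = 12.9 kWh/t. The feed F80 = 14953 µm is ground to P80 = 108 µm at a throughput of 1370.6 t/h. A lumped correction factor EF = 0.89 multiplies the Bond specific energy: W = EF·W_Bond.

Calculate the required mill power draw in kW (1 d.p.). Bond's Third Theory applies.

P = 13855.0 kW

W = 10 Wi / √P80 − 10 Wi / √F80
W = 10·12.9·(1/√108 − 1/√14953) = 10·12.9·(0.088047) = 11.3581 kWh/t
Apply correction: 11.3581 × 0.89 = 10.1087 kWh/t
Mill draw = 10.1087 × 1370.6 = 13855.0 kW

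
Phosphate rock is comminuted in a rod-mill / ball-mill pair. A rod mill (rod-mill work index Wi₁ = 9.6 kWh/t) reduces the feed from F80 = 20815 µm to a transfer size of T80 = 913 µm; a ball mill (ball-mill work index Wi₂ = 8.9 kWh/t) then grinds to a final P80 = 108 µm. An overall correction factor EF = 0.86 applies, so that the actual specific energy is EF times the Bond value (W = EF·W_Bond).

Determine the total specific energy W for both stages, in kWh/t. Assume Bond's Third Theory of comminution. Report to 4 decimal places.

W = 10 Wi / √P80 − 10 Wi / √F80
Stage 1 (20815→913 µm, Wi₁=9.6): W₁ = 10·9.6·(0.033095 − 0.006931) = 2.5117 kWh/t
Stage 2 (913→108 µm, Wi₂=8.9): W₂ = 10·8.9·(0.096225 − 0.033095) = 5.6186 kWh/t
W = W₁ + W₂ = 2.5117 + 5.6186 = 8.1303 kWh/t
Apply correction: 8.1303 × 0.86 = 6.9921 kWh/t

W = 6.9921 kWh/t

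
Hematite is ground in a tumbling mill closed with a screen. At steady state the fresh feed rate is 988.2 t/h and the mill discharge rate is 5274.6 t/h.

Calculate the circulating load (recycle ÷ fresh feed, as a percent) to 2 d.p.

Steady state: M = F + R.
R = M − F = 5274.6 − 988.2 = 4286.4 t/h
CL = 100·R/F = 100·4286.4/988.2 = 433.76 %

CL = 433.76 %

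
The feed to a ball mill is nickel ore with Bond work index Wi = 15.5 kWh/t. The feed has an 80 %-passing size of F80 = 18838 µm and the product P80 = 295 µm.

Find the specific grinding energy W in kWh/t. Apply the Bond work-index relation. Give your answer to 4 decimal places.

W = 7.8951 kWh/t

Bond: W = 10·Wi·(1/√P80 − 1/√F80)
1/√295 = 0.058222;  1/√18838 = 0.007286
W = 10·15.5·(0.058222 − 0.007286) = 7.8951 kWh/t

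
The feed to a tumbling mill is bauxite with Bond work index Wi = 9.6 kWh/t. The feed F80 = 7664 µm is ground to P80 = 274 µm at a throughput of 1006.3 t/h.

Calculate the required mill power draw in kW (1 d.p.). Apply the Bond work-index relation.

W = 10·Wi·(P80^(-½) − F80^(-½))
W = 10·9.6·(1/√274 − 1/√7664) = 10·9.6·(0.048989) = 4.7030 kWh/t
P_mill = W·ṁ = 4.7030·1006.3 = 4732.6 kW

P = 4732.6 kW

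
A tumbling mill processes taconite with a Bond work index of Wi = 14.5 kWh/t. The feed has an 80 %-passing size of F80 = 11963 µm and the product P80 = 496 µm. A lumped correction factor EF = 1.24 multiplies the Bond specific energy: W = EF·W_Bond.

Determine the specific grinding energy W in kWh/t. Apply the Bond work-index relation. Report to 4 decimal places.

W = 10·Wi·[P80^(−½) − F80^(−½)]
1/√496 = 0.044901;  1/√11963 = 0.009143
W = 10·14.5·(0.044901 − 0.009143) = 5.1850 kWh/t
Apply correction: 5.1850 × 1.24 = 6.4294 kWh/t

W = 6.4294 kWh/t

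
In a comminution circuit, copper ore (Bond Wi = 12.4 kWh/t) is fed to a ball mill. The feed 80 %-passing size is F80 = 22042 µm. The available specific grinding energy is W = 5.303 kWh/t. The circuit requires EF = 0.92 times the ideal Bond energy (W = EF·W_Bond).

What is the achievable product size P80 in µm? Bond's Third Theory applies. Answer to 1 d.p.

W_Bond = 10·Wi·(1/√P₈₀ − 1/√F₈₀)
W_Bond = W / EF = 5.303 / 0.92 = 5.7641 kWh/t
⇒ 1/√P80 = W_Bond/(10·Wi) + 1/√F80
  = 5.7641/(10·12.4) + 1/√22042 = 0.046485 + 0.006736 = 0.053220
P80 = (1/0.053220)² = 18.7898² = 353.05 µm

P80 = 353.1 µm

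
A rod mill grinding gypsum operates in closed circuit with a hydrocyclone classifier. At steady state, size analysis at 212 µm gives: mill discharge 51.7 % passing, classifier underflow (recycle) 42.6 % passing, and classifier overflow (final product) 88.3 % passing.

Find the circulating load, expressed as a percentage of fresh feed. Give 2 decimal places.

CL = 402.20 %

Balance %-passing 212 µm (r = R/F):
d + r·d = r·u + o → r(d−u) = o−d
r = (88.3 − 51.7)/(51.7 − 42.6) = 36.6/9.1 = 4.0220
CL = 100·r = 402.20 %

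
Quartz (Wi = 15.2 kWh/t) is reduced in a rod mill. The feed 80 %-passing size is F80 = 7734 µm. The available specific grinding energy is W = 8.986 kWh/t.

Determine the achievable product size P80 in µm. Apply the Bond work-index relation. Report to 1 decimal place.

P80 = 201.3 µm

W_Bond = 10·Wi·(1/√P₈₀ − 1/√F₈₀)
⇒ 1/√P80 = W/(10·Wi) + 1/√F80
  = 8.9860/(10·15.2) + 1/√7734 = 0.059118 + 0.011371 = 0.070489
P80 = (1/0.070489)² = 14.1865² = 201.26 µm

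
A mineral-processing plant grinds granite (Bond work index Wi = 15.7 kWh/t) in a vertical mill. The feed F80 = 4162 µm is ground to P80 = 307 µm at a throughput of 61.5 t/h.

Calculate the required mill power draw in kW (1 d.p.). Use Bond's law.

P = 401.4 kW

Bond: W = 10·Wi·(1/√P80 − 1/√F80)
W = 10·15.7·(1/√307 − 1/√4162) = 10·15.7·(0.041572) = 6.5269 kWh/t
P = W·T = 6.5269·61.5 = 401.4 kW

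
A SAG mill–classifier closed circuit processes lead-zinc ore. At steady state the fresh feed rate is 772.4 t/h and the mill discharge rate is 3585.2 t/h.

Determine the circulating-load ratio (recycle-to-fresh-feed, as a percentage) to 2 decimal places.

Steady state: M = F + R.
R = M − F = 3585.2 − 772.4 = 2812.8 t/h
CL = 100·R/F = 100·2812.8/772.4 = 364.16 %

CL = 364.16 %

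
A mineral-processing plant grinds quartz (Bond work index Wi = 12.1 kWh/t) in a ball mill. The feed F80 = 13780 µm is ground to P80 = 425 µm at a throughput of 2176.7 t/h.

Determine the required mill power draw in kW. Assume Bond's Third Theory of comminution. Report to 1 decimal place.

Bond: W = 10·Wi·(1/√P80 − 1/√F80)
W = 10·12.1·(1/√425 − 1/√13780) = 10·12.1·(0.039988) = 4.8386 kWh/t
P = W·T = 4.8386·2176.7 = 10532.2 kW

P = 10532.2 kW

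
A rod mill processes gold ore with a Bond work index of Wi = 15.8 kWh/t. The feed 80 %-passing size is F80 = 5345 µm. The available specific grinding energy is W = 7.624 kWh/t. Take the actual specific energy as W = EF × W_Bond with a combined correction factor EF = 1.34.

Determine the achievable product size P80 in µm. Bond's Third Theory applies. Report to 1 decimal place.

P80 = 405.0 µm

Bond:  W = 10 Wi (1/√P − 1/√F)
W_Bond = W / EF = 7.624 / 1.34 = 5.6896 kWh/t
⇒ 1/√P80 = W_Bond/(10 Wi) + 1/√F80
  = 5.6896/(10·15.8) + 1/√5345 = 0.036010 + 0.013678 = 0.049688
P80 = (1/0.049688)² = 20.1256² = 405.04 µm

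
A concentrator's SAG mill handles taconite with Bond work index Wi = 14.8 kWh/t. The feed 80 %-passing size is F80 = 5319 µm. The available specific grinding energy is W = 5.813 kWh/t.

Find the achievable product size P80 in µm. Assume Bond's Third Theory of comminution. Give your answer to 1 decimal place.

Bond:  W = 10 Wi (1/√P − 1/√F)
⇒ 1/√P80 = W/(10 Wi) + 1/√F80
  = 5.8130/(10·14.8) + 1/√5319 = 0.039277 + 0.013712 = 0.052989
P80 = (1/0.052989)² = 18.8720² = 356.15 µm

P80 = 356.2 µm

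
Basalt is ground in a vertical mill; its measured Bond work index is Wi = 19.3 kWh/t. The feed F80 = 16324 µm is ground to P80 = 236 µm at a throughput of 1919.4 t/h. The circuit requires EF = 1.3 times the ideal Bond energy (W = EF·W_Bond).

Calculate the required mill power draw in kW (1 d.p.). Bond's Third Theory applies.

W = 10 Wi (P80^-0.5 − F80^-0.5)
W = 10·19.3·(1/√236 − 1/√16324) = 10·19.3·(0.057268) = 11.0526 kWh/t
W_actual = 1.3 × 11.0526 = 14.3684 kWh/t
P = W·T = 14.3684·1919.4 = 27578.8 kW

P = 27578.8 kW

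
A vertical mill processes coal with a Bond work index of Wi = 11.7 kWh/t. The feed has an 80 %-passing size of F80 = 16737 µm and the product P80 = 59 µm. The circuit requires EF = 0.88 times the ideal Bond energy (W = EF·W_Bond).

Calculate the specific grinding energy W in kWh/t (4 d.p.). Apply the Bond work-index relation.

W = 12.6084 kWh/t

W = 10 Wi / √P80 − 10 Wi / √F80
1/√59 = 0.130189;  1/√16737 = 0.007730
W = 10·11.7·(0.130189 − 0.007730) = 14.3277 kWh/t
Corrected W = EF·W_Bond = 0.88·14.3277 = 12.6084 kWh/t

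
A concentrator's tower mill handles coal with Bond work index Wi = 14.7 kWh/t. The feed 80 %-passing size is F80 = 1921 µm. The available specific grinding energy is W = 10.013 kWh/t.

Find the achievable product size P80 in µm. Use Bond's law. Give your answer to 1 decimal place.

Bond:  W = 10 Wi (1/√P − 1/√F)
1/√P80 = 1/√F80 + W/(10·Wi)
  = 10.0130/(10·14.7) + 1/√1921 = 0.068116 + 0.022816 = 0.090931
P80 = (1/0.090931)² = 10.9973² = 120.94 µm

P80 = 120.9 µm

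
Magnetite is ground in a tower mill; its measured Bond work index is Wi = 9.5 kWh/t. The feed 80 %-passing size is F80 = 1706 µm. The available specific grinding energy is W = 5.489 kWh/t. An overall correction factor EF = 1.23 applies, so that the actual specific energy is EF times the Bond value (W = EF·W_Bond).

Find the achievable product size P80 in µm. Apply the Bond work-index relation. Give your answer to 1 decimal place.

P80 = 197.3 µm

Bond: W = 10·Wi·(1/√P80 − 1/√F80)
W_Bond = W / EF = 5.489 / 1.23 = 4.4626 kWh/t
P80^(−½) = W_Bond/(10 Wi) + F80^(−½)
  = 4.4626/(10·9.5) + 1/√1706 = 0.046975 + 0.024211 = 0.071186
P80 = (1/0.071186)² = 14.0478² = 197.34 µm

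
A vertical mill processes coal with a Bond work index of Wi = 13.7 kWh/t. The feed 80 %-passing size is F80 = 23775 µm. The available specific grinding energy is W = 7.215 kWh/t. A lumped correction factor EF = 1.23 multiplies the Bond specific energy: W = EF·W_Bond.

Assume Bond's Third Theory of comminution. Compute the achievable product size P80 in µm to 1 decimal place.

P80 = 411.4 µm

W = 10 Wi (P80^-0.5 − F80^-0.5)
W_Bond = W / EF = 7.215 / 1.23 = 5.8659 kWh/t
⇒ 1/√P80 = W_Bond/(10 Wi) + 1/√F80
  = 5.8659/(10·13.7) + 1/√23775 = 0.042816 + 0.006485 = 0.049302
P80 = (1/0.049302)² = 20.2832² = 411.41 µm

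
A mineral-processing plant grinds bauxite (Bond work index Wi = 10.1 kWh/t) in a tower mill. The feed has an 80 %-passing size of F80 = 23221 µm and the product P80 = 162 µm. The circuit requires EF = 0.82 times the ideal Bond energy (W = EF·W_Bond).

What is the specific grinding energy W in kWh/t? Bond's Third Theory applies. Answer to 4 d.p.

W = 5.9635 kWh/t

W = 10·Wi·[P80^(−½) − F80^(−½)]
1/√162 = 0.078567;  1/√23221 = 0.006562
W = 10·10.1·(0.078567 − 0.006562) = 7.2725 kWh/t
W_actual = 0.82 × 7.2725 = 5.9635 kWh/t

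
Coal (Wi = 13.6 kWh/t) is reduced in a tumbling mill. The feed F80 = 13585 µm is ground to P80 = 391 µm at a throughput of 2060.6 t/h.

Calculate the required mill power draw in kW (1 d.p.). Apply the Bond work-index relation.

Bond: W = 10·Wi·(1/√P80 − 1/√F80)
W = 10·13.6·(1/√391 − 1/√13585) = 10·13.6·(0.041993) = 5.7110 kWh/t
P = W·T = 5.7110·2060.6 = 11768.0 kW

P = 11768.0 kW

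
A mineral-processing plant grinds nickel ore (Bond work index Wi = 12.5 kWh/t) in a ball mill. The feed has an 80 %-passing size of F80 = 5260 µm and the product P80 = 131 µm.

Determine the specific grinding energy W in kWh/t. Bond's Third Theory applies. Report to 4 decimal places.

W = 9.1978 kWh/t

W = 10 Wi (P80^-0.5 − F80^-0.5)
1/√131 = 0.087370;  1/√5260 = 0.013788
W = 10·12.5·(0.087370 − 0.013788) = 9.1978 kWh/t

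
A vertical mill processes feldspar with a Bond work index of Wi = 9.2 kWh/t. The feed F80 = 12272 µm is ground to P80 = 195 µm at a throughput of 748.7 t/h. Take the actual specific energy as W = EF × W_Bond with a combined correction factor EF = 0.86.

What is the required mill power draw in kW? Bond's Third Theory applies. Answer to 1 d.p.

P = 3707.3 kW

W = 10 Wi (P80^-0.5 − F80^-0.5)
W = 10·9.2·(1/√195 − 1/√12272) = 10·9.2·(0.062585) = 5.7578 kWh/t
With EF = 0.86: W = 5.7578·0.86 = 4.9517 kWh/t
P = W·T = 4.9517·748.7 = 3707.3 kW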